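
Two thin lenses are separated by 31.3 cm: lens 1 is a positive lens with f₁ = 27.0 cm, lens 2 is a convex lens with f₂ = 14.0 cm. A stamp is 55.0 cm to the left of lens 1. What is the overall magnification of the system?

m = -0.378

Lens 1: 1/d_i1 = 1/(27.0) − 1/(55.0) = 0.01886, so d_i1 = 53.04 cm; m₁ = −d_i1/d_o1 = -0.9644.
d_o2 = 31.3 − (53.04) = -21.74 cm (virtual object).
Lens 2: 1/d_i2 = 1/(14.0) − 1/(-21.74) = 0.1174, so d_i2 = 8.516 cm; m₂ = −d_i2/d_o2 = +0.3917.
m = m₁·m₂ = (-0.9644)(+0.3917) = -0.378.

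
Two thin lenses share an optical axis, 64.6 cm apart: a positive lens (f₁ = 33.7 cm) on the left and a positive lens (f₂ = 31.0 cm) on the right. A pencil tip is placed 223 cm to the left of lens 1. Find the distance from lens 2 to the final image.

Lens 1: 1/d_i1 = 1/f₁ − 1/d_o1 = 1/(33.7) − 1/(223) = 0.02519, so d_i1 = 39.70 cm.
The intermediate image is 39.70 cm to the right of lens 1, which is 64.6 − (39.70) = 24.90 cm to the left of lens 2, so d_o2 = +24.90 cm.
Lens 2: 1/d_i2 = 1/f₂ − 1/d_o2 = 1/(31.0) − 1/(24.90) = -0.007903, so d_i2 = -127 cm.
The final image is virtual, 127 cm to the left of lens 2 (overall magnification ≈ -0.90).

127 cm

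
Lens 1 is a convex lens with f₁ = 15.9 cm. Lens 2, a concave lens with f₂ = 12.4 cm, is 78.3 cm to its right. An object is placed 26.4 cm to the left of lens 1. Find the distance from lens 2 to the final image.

Lens 1: 1/d_i1 = 1/f₁ − 1/d_o1 = 1/(15.9) − 1/(26.4) = 0.02501, so d_i1 = 39.98 cm.
The intermediate image is 39.98 cm to the right of lens 1, which is 78.3 − (39.98) = 38.32 cm to the left of lens 2, so d_o2 = +38.32 cm.
Lens 2 is diverging, so f₂ = −12.4 cm.
Lens 2: 1/d_i2 = 1/f₂ − 1/d_o2 = 1/(-12.4) − 1/(38.32) = -0.1067, so d_i2 = -9.37 cm.
The final image is virtual, 9.37 cm to the left of lens 2 (overall magnification ≈ -0.37).

9.37 cm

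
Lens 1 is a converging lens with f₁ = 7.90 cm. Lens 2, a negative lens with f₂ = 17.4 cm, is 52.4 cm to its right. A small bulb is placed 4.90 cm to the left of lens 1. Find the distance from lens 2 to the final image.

Lens 1: 1/d_i1 = 1/f₁ − 1/d_o1 = 1/(7.90) − 1/(4.90) = -0.07750, so d_i1 = -12.90 cm.
The intermediate image is 12.90 cm to the left of lens 1 (virtual), which is 52.4 − (-12.90) = 65.30 cm to the left of lens 2, so d_o2 = +65.30 cm.
Lens 2 is diverging, so f₂ = −17.4 cm.
Lens 2: 1/d_i2 = 1/f₂ − 1/d_o2 = 1/(-17.4) − 1/(65.30) = -0.07279, so d_i2 = -13.7 cm.
The final image is virtual, 13.7 cm to the left of lens 2 (overall magnification ≈ 0.55).

13.7 cm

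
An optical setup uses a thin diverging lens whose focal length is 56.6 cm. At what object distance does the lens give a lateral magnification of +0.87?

8.46 cm

For a diverging lens, f = -56.6 cm.
m = −d_i/d_o ⇒ d_i = −m·d_o.
1/f = 1/d_o + 1/d_i = 1/d_o − 1/(m·d_o) = (1 − 1/m)/d_o, so d_o = f(1 − 1/m) = (-56.60)(1 − 1/(+0.87)) = 8.46 cm.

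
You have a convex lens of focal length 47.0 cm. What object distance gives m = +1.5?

m = −d_i/d_o ⇒ d_i = −m·d_o.
1/f = 1/d_o + 1/d_i = 1/d_o − 1/(m·d_o) = (1 − 1/m)/d_o, so d_o = f(1 − 1/m) = (47.00)(1 − 1/(+1.5)) = 15.7 cm.

15.7 cm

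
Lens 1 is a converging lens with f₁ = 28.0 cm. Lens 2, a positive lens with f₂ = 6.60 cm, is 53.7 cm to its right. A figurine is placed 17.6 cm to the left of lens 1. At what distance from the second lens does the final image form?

Lens 1: 1/d_i1 = 1/f₁ − 1/d_o1 = 1/(28.0) − 1/(17.6) = -0.02110, so d_i1 = -47.38 cm.
The intermediate image is 47.38 cm to the left of lens 1 (virtual), which is 53.7 − (-47.38) = 101.1 cm to the left of lens 2, so d_o2 = +101.1 cm.
Lens 2: 1/d_i2 = 1/f₂ − 1/d_o2 = 1/(6.60) − 1/(101.1) = 0.1416, so d_i2 = 7.06 cm.
The final image is real, 7.06 cm to the right of lens 2 (overall magnification ≈ -0.19).

7.06 cm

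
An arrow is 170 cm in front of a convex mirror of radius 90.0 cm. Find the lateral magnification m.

f = R/2 = 90.0/2 = 45.00 cm; for a convex mirror, f = -45.00 cm.
1/d_i = 1/f − 1/d_o = 1/(-45.00) − 1/(170) = -0.02810, so d_i = -35.58 cm.
m = −d_i/d_o = −(-35.58)/(170) = +0.209.
The image is virtual, upright and reduced, behind the mirror.

m = +0.209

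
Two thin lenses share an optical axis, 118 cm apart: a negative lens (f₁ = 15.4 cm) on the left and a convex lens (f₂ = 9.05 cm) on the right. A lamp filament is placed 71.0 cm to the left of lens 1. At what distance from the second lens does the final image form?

9.72 cm

Lens 1 is diverging, so f₁ = −15.4 cm.
Lens 1: 1/d_i1 = 1/f₁ − 1/d_o1 = 1/(-15.4) − 1/(71.0) = -0.07902, so d_i1 = -12.66 cm.
The intermediate image is 12.66 cm to the left of lens 1 (virtual), which is 118 − (-12.66) = 130.7 cm to the left of lens 2, so d_o2 = +130.7 cm.
Lens 2: 1/d_i2 = 1/f₂ − 1/d_o2 = 1/(9.05) − 1/(130.7) = 0.1028, so d_i2 = 9.72 cm.
The final image is real, 9.72 cm to the right of lens 2 (overall magnification ≈ -0.013).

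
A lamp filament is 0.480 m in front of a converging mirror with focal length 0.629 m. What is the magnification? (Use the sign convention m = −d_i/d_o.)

m = +4.22

1/d_i = 1/f − 1/d_o = 1/(0.6290) − 1/(0.480) = -0.4935, so d_i = -2.026 m.
m = −d_i/d_o = −(-2.026)/(0.480) = +4.22.
The image is virtual, upright and enlarged, behind the mirror.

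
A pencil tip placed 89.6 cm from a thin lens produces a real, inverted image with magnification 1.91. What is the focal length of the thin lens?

f = 58.8 cm (converging)

m = −d_i/d_o ⇒ d_i = −m·d_o = −(-1.91)·(89.6) = 171.1 cm.
1/f = 1/d_o + 1/d_i = 1/(89.6) + 1/(171.1) = 0.01701, so f = 58.8 cm.
Since f is positive, the thin lens is converging.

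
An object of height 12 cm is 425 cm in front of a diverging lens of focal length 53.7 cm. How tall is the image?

For a diverging lens, f = -53.7 cm.
1/d_i = 1/f − 1/d_o = 1/(-53.70) − 1/(425) = -0.02097, so d_i = -47.68 cm.
m = −d_i/d_o = +0.1122.
|h_i| = |m|·h_o = 0.1122 × 12 = 1.35 cm. The image is virtual, upright and reduced, on the same side as the object.

1.35 cm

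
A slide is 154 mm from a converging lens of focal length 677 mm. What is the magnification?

m = +1.29

1/d_i = 1/f − 1/d_o = 1/(677.0) − 1/(154) = -0.005016, so d_i = -199.3 mm.
m = −d_i/d_o = −(-199.3)/(154) = +1.29.
The image is virtual, upright and enlarged, on the same side as the object.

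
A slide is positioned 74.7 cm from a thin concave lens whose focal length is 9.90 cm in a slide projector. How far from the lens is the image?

8.74 cm

For a concave lens, f = -9.90 cm.
Thin-lens equation: 1/s_i = 1/f − 1/s_o = 1/(-9.900) − 1/(74.7) = -0.1010 − 0.01339 = -0.1144, so s_i = -8.74 cm.
The image is virtual, upright and reduced, on the same side as the object.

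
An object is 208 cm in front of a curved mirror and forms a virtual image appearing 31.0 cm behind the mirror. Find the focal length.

f = -36.4 cm (convex)

Virtual image ⇒ d_i = −31.0 cm.
1/f = 1/d_o + 1/d_i = 1/(208) + 1/(-31.0) = -0.02745, so f = -36.4 cm.
Since f is negative, the curved mirror is convex.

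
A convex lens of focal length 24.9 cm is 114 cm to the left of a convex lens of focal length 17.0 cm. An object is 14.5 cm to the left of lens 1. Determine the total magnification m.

Lens 1: 1/d_i1 = 1/(24.9) − 1/(14.5) = -0.02880, so d_i1 = -34.72 cm; m₁ = −d_i1/d_o1 = +2.394.
d_o2 = 114 − (-34.72) = 148.7 cm.
Lens 2: 1/d_i2 = 1/(17.0) − 1/(148.7) = 0.05210, so d_i2 = 19.19 cm; m₂ = −d_i2/d_o2 = -0.1291.
m = m₁·m₂ = (+2.394)(-0.1291) = -0.309.

m = -0.309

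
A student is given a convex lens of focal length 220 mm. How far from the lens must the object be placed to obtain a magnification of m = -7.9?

248 mm

m = −d_i/d_o ⇒ d_i = −m·d_o.
1/f = 1/d_o + 1/d_i = 1/d_o − 1/(m·d_o) = (1 − 1/m)/d_o, so d_o = f(1 − 1/m) = (220.0)(1 − 1/(-7.9)) = 248 mm.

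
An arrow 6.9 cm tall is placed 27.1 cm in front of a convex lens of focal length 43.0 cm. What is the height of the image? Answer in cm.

1/d_i = 1/f − 1/d_o = 1/(43.00) − 1/(27.1) = -0.01364, so d_i = -73.29 cm.
m = −d_i/d_o = +2.704.
|h_i| = |m|·h_o = 2.704 × 6.9 = 18.7 cm. The image is virtual, upright and enlarged, on the same side as the object.

18.7 cm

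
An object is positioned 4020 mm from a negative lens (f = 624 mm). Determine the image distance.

540 mm

For a negative lens, f = -624 mm.
Thin-lens equation: 1/s_i = 1/f − 1/s_o = 1/(-624.0) − 1/(4020) = -0.001603 − 0.0002488 = -0.001851, so s_i = -540 mm.
The image is virtual, upright and reduced, on the same side as the object.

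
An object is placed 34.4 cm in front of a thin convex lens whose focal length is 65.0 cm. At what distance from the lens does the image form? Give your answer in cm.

73.1 cm

Lens equation: 1/q = 1/f − 1/p = 1/(65.00) − 1/(34.4) = 0.01538 − 0.02907 = -0.01369, so q = -73.1 cm.
The image is virtual, upright and enlarged, on the same side as the object.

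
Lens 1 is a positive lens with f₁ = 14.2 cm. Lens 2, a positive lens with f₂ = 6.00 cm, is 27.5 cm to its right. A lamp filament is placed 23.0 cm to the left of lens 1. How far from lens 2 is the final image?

Lens 1: 1/d_i1 = 1/f₁ − 1/d_o1 = 1/(14.2) − 1/(23.0) = 0.02694, so d_i1 = 37.11 cm.
The intermediate image is 37.11 cm to the right of lens 1, which lies 9.610 cm to the right of lens 2 — a virtual object — so d_o2 = −9.610 cm.
Lens 2: 1/d_i2 = 1/f₂ − 1/d_o2 = 1/(6.00) − 1/(-9.610) = 0.2707, so d_i2 = 3.69 cm.
The final image is real, 3.69 cm to the right of lens 2 (overall magnification ≈ -0.62).

3.69 cm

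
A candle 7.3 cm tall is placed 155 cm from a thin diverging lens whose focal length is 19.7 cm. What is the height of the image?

0.823 cm

For a diverging lens, f = -19.7 cm.
1/d_i = 1/f − 1/d_o = 1/(-19.70) − 1/(155) = -0.05721, so d_i = -17.48 cm.
m = −d_i/d_o = +0.1128.
|h_i| = |m|·h_o = 0.1128 × 7.3 = 0.823 cm. The image is virtual, upright and reduced, on the same side as the object.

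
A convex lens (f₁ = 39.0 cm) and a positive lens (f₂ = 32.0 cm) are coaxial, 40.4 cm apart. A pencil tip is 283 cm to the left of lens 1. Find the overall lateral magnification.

Lens 1: 1/d_i1 = 1/(39.0) − 1/(283) = 0.02211, so d_i1 = 45.23 cm; m₁ = −d_i1/d_o1 = -0.1598.
d_o2 = 40.4 − (45.23) = -4.830 cm (virtual object).
Lens 2: 1/d_i2 = 1/(32.0) − 1/(-4.830) = 0.2383, so d_i2 = 4.197 cm; m₂ = −d_i2/d_o2 = +0.8689.
m = m₁·m₂ = (-0.1598)(+0.8689) = -0.139.

m = -0.139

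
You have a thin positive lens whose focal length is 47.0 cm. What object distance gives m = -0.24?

243 cm

m = −d_i/d_o ⇒ d_i = −m·d_o.
1/f = 1/d_o + 1/d_i = 1/d_o − 1/(m·d_o) = (1 − 1/m)/d_o, so d_o = f(1 − 1/m) = (47.00)(1 − 1/(-0.24)) = 243 cm.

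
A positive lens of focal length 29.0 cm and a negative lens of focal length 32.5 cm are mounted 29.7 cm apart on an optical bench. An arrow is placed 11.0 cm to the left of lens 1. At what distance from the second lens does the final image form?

Lens 1: 1/d_i1 = 1/f₁ − 1/d_o1 = 1/(29.0) − 1/(11.0) = -0.05643, so d_i1 = -17.72 cm.
The intermediate image is 17.72 cm to the left of lens 1 (virtual), which is 29.7 − (-17.72) = 47.42 cm to the left of lens 2, so d_o2 = +47.42 cm.
Lens 2 is diverging, so f₂ = −32.5 cm.
Lens 2: 1/d_i2 = 1/f₂ − 1/d_o2 = 1/(-32.5) − 1/(47.42) = -0.05186, so d_i2 = -19.3 cm.
The final image is virtual, 19.3 cm to the left of lens 2 (overall magnification ≈ 0.66).

19.3 cm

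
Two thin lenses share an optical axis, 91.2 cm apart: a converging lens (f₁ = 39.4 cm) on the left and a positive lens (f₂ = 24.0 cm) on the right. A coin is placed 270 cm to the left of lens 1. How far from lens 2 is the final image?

51.3 cm

Lens 1: 1/d_i1 = 1/f₁ − 1/d_o1 = 1/(39.4) − 1/(270) = 0.02168, so d_i1 = 46.13 cm.
The intermediate image is 46.13 cm to the right of lens 1, which is 91.2 − (46.13) = 45.07 cm to the left of lens 2, so d_o2 = +45.07 cm.
Lens 2: 1/d_i2 = 1/f₂ − 1/d_o2 = 1/(24.0) − 1/(45.07) = 0.01948, so d_i2 = 51.3 cm.
The final image is real, 51.3 cm to the right of lens 2 (overall magnification ≈ 0.19).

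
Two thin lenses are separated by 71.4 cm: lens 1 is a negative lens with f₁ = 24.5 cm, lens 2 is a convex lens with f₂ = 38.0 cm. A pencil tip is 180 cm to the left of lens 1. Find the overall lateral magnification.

f₁ = −24.5 cm (diverging).
Lens 1: 1/d_i1 = 1/(-24.5) − 1/(180) = -0.04637, so d_i1 = -21.56 cm; m₁ = −d_i1/d_o1 = +0.1198.
d_o2 = 71.4 − (-21.56) = 92.96 cm.
Lens 2: 1/d_i2 = 1/(38.0) − 1/(92.96) = 0.01556, so d_i2 = 64.27 cm; m₂ = −d_i2/d_o2 = -0.6914.
m = m₁·m₂ = (+0.1198)(-0.6914) = -0.0828.

m = -0.0828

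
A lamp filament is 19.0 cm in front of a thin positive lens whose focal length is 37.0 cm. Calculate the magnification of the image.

1/d_i = 1/f − 1/d_o = 1/(37.00) − 1/(19.0) = -0.02560, so d_i = -39.06 cm.
m = −d_i/d_o = −(-39.06)/(19.0) = +2.06.
The image is virtual, upright and enlarged, on the same side as the object.

m = +2.06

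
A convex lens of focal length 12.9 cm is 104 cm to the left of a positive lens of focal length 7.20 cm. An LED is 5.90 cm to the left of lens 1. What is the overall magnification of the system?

Lens 1: 1/d_i1 = 1/(12.9) − 1/(5.90) = -0.09197, so d_i1 = -10.87 cm; m₁ = −d_i1/d_o1 = +1.842.
d_o2 = 104 − (-10.87) = 114.9 cm.
Lens 2: 1/d_i2 = 1/(7.20) − 1/(114.9) = 0.1302, so d_i2 = 7.681 cm; m₂ = −d_i2/d_o2 = -0.06685.
m = m₁·m₂ = (+1.842)(-0.06685) = -0.123.

m = -0.123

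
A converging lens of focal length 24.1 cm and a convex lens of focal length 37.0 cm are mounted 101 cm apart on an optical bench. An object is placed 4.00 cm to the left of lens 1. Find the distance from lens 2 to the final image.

56.9 cm

Lens 1: 1/d_i1 = 1/f₁ − 1/d_o1 = 1/(24.1) − 1/(4.00) = -0.2085, so d_i1 = -4.796 cm.
The intermediate image is 4.796 cm to the left of lens 1 (virtual), which is 101 − (-4.796) = 105.8 cm to the left of lens 2, so d_o2 = +105.8 cm.
Lens 2: 1/d_i2 = 1/f₂ − 1/d_o2 = 1/(37.0) − 1/(105.8) = 0.01758, so d_i2 = 56.9 cm.
The final image is real, 56.9 cm to the right of lens 2 (overall magnification ≈ -0.64).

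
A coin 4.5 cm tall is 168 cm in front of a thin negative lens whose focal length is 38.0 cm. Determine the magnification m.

For a negative lens, f = -38.0 cm.
1/d_i = 1/f − 1/d_o = 1/(-38.00) − 1/(168) = -0.03227, so d_i = -30.99 cm.
m = −d_i/d_o = −(-30.99)/(168) = +0.184.
The image is virtual, upright and reduced, on the same side as the object.

m = +0.184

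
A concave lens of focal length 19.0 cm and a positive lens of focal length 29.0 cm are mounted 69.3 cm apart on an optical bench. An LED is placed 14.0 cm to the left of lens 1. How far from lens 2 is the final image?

Lens 1 is diverging, so f₁ = −19.0 cm.
Lens 1: 1/d_i1 = 1/f₁ − 1/d_o1 = 1/(-19.0) − 1/(14.0) = -0.1241, so d_i1 = -8.061 cm.
The intermediate image is 8.061 cm to the left of lens 1 (virtual), which is 69.3 − (-8.061) = 77.36 cm to the left of lens 2, so d_o2 = +77.36 cm.
Lens 2: 1/d_i2 = 1/f₂ − 1/d_o2 = 1/(29.0) − 1/(77.36) = 0.02156, so d_i2 = 46.4 cm.
The final image is real, 46.4 cm to the right of lens 2 (overall magnification ≈ -0.35).

46.4 cm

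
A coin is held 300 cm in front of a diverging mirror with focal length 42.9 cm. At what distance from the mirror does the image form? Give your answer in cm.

37.5 cm

For a diverging mirror, f = -42.9 cm.
Mirror equation: 1/q = 1/f − 1/p = 1/(-42.90) − 1/(300) = -0.02331 − 0.003333 = -0.02664, so q = -37.5 cm.
The image is virtual, upright and reduced, behind the mirror.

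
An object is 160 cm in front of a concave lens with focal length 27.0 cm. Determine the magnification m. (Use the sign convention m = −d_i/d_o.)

m = +0.144

For a concave lens, f = -27.0 cm.
1/d_i = 1/f − 1/d_o = 1/(-27.00) − 1/(160) = -0.04329, so d_i = -23.10 cm.
m = −d_i/d_o = −(-23.10)/(160) = +0.144.
The image is virtual, upright and reduced, on the same side as the object.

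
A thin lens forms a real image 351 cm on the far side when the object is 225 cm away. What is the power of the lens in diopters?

d_i = +351 cm.
1/f = 1/d_o + 1/d_i = 1/(225) + 1/(351) = 0.007293 cm⁻¹.
f = 137.1 cm = 1.371 m, so P = 1/f = +0.729 D.

P = +0.729 D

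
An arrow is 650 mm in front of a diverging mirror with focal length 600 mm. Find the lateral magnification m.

m = +0.480

For a diverging mirror, f = -600 mm.
1/d_i = 1/f − 1/d_o = 1/(-600.0) − 1/(650) = -0.003205, so d_i = -312.0 mm.
m = −d_i/d_o = −(-312.0)/(650) = +0.480.
The image is virtual, upright and reduced, behind the mirror.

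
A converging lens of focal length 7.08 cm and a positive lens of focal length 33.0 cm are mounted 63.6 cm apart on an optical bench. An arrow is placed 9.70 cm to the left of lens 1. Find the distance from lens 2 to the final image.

Lens 1: 1/d_i1 = 1/f₁ − 1/d_o1 = 1/(7.08) − 1/(9.70) = 0.03815, so d_i1 = 26.21 cm.
The intermediate image is 26.21 cm to the right of lens 1, which is 63.6 − (26.21) = 37.39 cm to the left of lens 2, so d_o2 = +37.39 cm.
Lens 2: 1/d_i2 = 1/f₂ − 1/d_o2 = 1/(33.0) − 1/(37.39) = 0.003558, so d_i2 = 281 cm.
The final image is real, 281 cm to the right of lens 2 (overall magnification ≈ 20).

281 cm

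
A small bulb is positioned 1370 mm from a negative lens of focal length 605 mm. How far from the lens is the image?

For a negative lens, f = -605 mm.
Thin-lens equation: 1/d_i = 1/f − 1/d_o = 1/(-605.0) − 1/(1370) = -0.001653 − 0.0007299 = -0.002383, so d_i = -420 mm.
The image is virtual, upright and reduced, on the same side as the object.

420 mm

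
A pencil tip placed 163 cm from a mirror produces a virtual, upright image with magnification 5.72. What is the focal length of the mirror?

f = 198 cm (concave)

m = −d_i/d_o ⇒ d_i = −m·d_o = −(+5.72)·(163) = -932.4 cm.
1/f = 1/d_o + 1/d_i = 1/(163) + 1/(-932.4) = 0.005062, so f = 198 cm.
Since f is positive, the mirror is concave.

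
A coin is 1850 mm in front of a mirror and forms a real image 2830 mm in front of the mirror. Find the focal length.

f = 1120 mm (concave)

Real image ⇒ d_i = +2830 mm.
1/f = 1/d_o + 1/d_i = 1/(1850) + 1/(2830) = 0.0008939, so f = 1120 mm.
Since f is positive, the mirror is concave.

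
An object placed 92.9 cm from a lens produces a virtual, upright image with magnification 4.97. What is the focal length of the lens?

f = 116 cm (converging)

m = −d_i/d_o ⇒ d_i = −m·d_o = −(+4.97)·(92.9) = -461.7 cm.
1/f = 1/d_o + 1/d_i = 1/(92.9) + 1/(-461.7) = 0.008598, so f = 116 cm.
Since f is positive, the lens is converging.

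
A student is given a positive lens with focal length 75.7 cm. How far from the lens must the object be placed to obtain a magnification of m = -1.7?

m = −d_i/d_o ⇒ d_i = −m·d_o.
1/f = 1/d_o + 1/d_i = 1/d_o − 1/(m·d_o) = (1 − 1/m)/d_o, so d_o = f(1 − 1/m) = (75.70)(1 − 1/(-1.7)) = 120 cm.

120 cm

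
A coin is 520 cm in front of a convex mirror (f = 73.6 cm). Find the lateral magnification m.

For a convex mirror, f = -73.6 cm.
1/d_i = 1/f − 1/d_o = 1/(-73.60) − 1/(520) = -0.01551, so d_i = -64.47 cm.
m = −d_i/d_o = −(-64.47)/(520) = +0.124.
The image is virtual, upright and reduced, behind the mirror.

m = +0.124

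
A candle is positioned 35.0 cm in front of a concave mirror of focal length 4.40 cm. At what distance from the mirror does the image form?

5.03 cm

Mirror equation: 1/d_i = 1/f − 1/d_o = 1/(4.400) − 1/(35.0) = 0.2273 − 0.02857 = 0.1987, so d_i = 5.03 cm.
The image is real, inverted and reduced, in front of the mirror.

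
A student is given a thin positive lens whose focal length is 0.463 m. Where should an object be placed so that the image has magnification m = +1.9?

m = −d_i/d_o ⇒ d_i = −m·d_o.
1/f = 1/d_o + 1/d_i = 1/d_o − 1/(m·d_o) = (1 − 1/m)/d_o, so d_o = f(1 − 1/m) = (0.4630)(1 − 1/(+1.9)) = 0.219 m.

0.219 m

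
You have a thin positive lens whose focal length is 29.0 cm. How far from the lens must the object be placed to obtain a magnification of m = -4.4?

35.6 cm

m = −d_i/d_o ⇒ d_i = −m·d_o.
1/f = 1/d_o + 1/d_i = 1/d_o − 1/(m·d_o) = (1 − 1/m)/d_o, so d_o = f(1 − 1/m) = (29.00)(1 − 1/(-4.4)) = 35.6 cm.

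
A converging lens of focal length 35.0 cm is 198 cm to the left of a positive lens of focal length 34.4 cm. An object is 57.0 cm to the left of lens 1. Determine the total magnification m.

Lens 1: 1/d_i1 = 1/(35.0) − 1/(57.0) = 0.01103, so d_i1 = 90.68 cm; m₁ = −d_i1/d_o1 = -1.591.
d_o2 = 198 − (90.68) = 107.3 cm.
Lens 2: 1/d_i2 = 1/(34.4) − 1/(107.3) = 0.01975, so d_i2 = 50.63 cm; m₂ = −d_i2/d_o2 = -0.4719.
m = m₁·m₂ = (-1.591)(-0.4719) = +0.751.

m = +0.751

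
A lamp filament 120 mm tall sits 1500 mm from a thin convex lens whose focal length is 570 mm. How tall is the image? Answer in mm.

1/d_i = 1/f − 1/d_o = 1/(570.0) − 1/(1500) = 0.001088, so d_i = 919.4 mm.
m = −d_i/d_o = -0.6129.
|h_i| = |m|·h_o = 0.6129 × 120 = 73.5 mm. The image is real, inverted and reduced, on the far side of the lens.

73.5 mm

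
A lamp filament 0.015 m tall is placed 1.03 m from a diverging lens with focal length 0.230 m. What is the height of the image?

For a diverging lens, f = -0.230 m.
1/d_i = 1/f − 1/d_o = 1/(-0.2300) − 1/(1.03) = -5.319, so d_i = -0.1880 m.
m = −d_i/d_o = +0.1825.
|h_i| = |m|·h_o = 0.1825 × 0.015 = 0.00274 m. The image is virtual, upright and reduced, on the same side as the object.

0.00274 m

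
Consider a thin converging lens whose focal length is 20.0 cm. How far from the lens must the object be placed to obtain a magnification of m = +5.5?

16.4 cm

m = −d_i/d_o ⇒ d_i = −m·d_o.
1/f = 1/d_o + 1/d_i = 1/d_o − 1/(m·d_o) = (1 − 1/m)/d_o, so d_o = f(1 − 1/m) = (20.00)(1 − 1/(+5.5)) = 16.4 cm.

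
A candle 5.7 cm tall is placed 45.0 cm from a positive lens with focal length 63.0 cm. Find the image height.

19.9 cm

1/d_i = 1/f − 1/d_o = 1/(63.00) − 1/(45.0) = -0.006349, so d_i = -157.5 cm.
m = −d_i/d_o = +3.500.
|h_i| = |m|·h_o = 3.500 × 5.7 = 19.9 cm. The image is virtual, upright and enlarged, on the same side as the object.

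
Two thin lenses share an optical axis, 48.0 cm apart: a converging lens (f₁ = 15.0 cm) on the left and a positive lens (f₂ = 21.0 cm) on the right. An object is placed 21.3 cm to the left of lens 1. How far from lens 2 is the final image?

Lens 1: 1/d_i1 = 1/f₁ − 1/d_o1 = 1/(15.0) − 1/(21.3) = 0.01972, so d_i1 = 50.71 cm.
The intermediate image is 50.71 cm to the right of lens 1, which lies 2.710 cm to the right of lens 2 — a virtual object — so d_o2 = −2.710 cm.
Lens 2: 1/d_i2 = 1/f₂ − 1/d_o2 = 1/(21.0) − 1/(-2.710) = 0.4166, so d_i2 = 2.40 cm.
The final image is real, 2.40 cm to the right of lens 2 (overall magnification ≈ -2.1).

2.40 cm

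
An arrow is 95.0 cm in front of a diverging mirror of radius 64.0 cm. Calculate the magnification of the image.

m = +0.252

f = R/2 = 64.0/2 = 32.00 cm; for a diverging mirror, f = -32.00 cm.
1/d_i = 1/f − 1/d_o = 1/(-32.00) − 1/(95.0) = -0.04178, so d_i = -23.94 cm.
m = −d_i/d_o = −(-23.94)/(95.0) = +0.252.
The image is virtual, upright and reduced, behind the mirror.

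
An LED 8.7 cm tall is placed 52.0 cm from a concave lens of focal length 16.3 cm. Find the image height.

2.08 cm

For a concave lens, f = -16.3 cm.
1/d_i = 1/f − 1/d_o = 1/(-16.30) − 1/(52.0) = -0.08058, so d_i = -12.41 cm.
m = −d_i/d_o = +0.2387.
|h_i| = |m|·h_o = 0.2387 × 8.7 = 2.08 cm. The image is virtual, upright and reduced, on the same side as the object.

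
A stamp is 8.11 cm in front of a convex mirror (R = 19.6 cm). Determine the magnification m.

f = R/2 = 19.6/2 = 9.800 cm; for a convex mirror, f = -9.800 cm.
1/d_i = 1/f − 1/d_o = 1/(-9.800) − 1/(8.11) = -0.2253, so d_i = -4.438 cm.
m = −d_i/d_o = −(-4.438)/(8.11) = +0.547.
The image is virtual, upright and reduced, behind the mirror.

m = +0.547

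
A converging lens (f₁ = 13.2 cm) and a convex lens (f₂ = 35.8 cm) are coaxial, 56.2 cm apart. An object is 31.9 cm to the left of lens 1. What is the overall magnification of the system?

Lens 1: 1/d_i1 = 1/(13.2) − 1/(31.9) = 0.04441, so d_i1 = 22.52 cm; m₁ = −d_i1/d_o1 = -0.7060.
d_o2 = 56.2 − (22.52) = 33.68 cm.
Lens 2: 1/d_i2 = 1/(35.8) − 1/(33.68) = -0.001758, so d_i2 = -568.7 cm; m₂ = −d_i2/d_o2 = +16.89.
m = m₁·m₂ = (-0.7060)(+16.89) = -11.9.

m = -11.9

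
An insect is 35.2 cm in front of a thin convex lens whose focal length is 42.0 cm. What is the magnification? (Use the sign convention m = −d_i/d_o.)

1/d_i = 1/f − 1/d_o = 1/(42.00) − 1/(35.2) = -0.004600, so d_i = -217.4 cm.
m = −d_i/d_o = −(-217.4)/(35.2) = +6.18.
The image is virtual, upright and enlarged, on the same side as the object.

m = +6.18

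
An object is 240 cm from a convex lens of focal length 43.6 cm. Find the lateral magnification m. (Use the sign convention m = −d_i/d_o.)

m = -0.222

1/d_i = 1/f − 1/d_o = 1/(43.60) − 1/(240) = 0.01877, so d_i = 53.28 cm.
m = −d_i/d_o = −(53.28)/(240) = -0.222.
The image is real, inverted and reduced, on the far side of the lens.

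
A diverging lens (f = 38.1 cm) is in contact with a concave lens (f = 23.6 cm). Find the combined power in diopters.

P₁ = 1/f₁ = 1/(-0.381 m) = -2.625 D; P₂ = 1/f₂ = 1/(-0.236 m) = -4.237 D.
For thin lenses in contact, P = P₁ + P₂ = (-2.625) + (-4.237) = -6.86 D.

P = -6.86 D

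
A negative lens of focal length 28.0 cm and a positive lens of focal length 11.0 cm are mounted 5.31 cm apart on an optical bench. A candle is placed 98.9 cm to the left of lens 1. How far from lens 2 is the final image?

18.5 cm

Lens 1 is diverging, so f₁ = −28.0 cm.
Lens 1: 1/d_i1 = 1/f₁ − 1/d_o1 = 1/(-28.0) − 1/(98.9) = -0.04583, so d_i1 = -21.82 cm.
The intermediate image is 21.82 cm to the left of lens 1 (virtual), which is 5.31 − (-21.82) = 27.13 cm to the left of lens 2, so d_o2 = +27.13 cm.
Lens 2: 1/d_i2 = 1/f₂ − 1/d_o2 = 1/(11.0) − 1/(27.13) = 0.05405, so d_i2 = 18.5 cm.
The final image is real, 18.5 cm to the right of lens 2 (overall magnification ≈ -0.15).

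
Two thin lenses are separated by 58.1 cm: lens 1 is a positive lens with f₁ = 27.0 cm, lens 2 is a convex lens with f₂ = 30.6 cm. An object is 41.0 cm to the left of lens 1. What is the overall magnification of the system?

Lens 1: 1/d_i1 = 1/(27.0) − 1/(41.0) = 0.01265, so d_i1 = 79.07 cm; m₁ = −d_i1/d_o1 = -1.929.
d_o2 = 58.1 − (79.07) = -20.97 cm (virtual object).
Lens 2: 1/d_i2 = 1/(30.6) − 1/(-20.97) = 0.08037, so d_i2 = 12.44 cm; m₂ = −d_i2/d_o2 = +0.5934.
m = m₁·m₂ = (-1.929)(+0.5934) = -1.14.

m = -1.14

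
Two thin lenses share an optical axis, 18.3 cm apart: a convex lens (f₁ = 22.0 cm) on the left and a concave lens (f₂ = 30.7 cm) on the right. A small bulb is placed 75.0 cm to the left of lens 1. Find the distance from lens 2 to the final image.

Lens 1: 1/d_i1 = 1/f₁ − 1/d_o1 = 1/(22.0) − 1/(75.0) = 0.03212, so d_i1 = 31.13 cm.
The intermediate image is 31.13 cm to the right of lens 1, which lies 12.83 cm to the right of lens 2 — a virtual object — so d_o2 = −12.83 cm.
Lens 2 is diverging, so f₂ = −30.7 cm.
Lens 2: 1/d_i2 = 1/f₂ − 1/d_o2 = 1/(-30.7) − 1/(-12.83) = 0.04537, so d_i2 = 22.0 cm.
The final image is real, 22.0 cm to the right of lens 2 (overall magnification ≈ -0.71).

22.0 cm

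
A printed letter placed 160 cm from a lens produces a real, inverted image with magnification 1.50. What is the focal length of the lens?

m = −d_i/d_o ⇒ d_i = −m·d_o = −(-1.50)·(160) = 240.0 cm.
1/f = 1/d_o + 1/d_i = 1/(160) + 1/(240.0) = 0.01042, so f = 96.0 cm.
Since f is positive, the lens is converging.

f = 96.0 cm (converging)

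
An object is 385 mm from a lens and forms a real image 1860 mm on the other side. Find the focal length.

f = 319 mm (converging)

Real image ⇒ d_i = +1860 mm.
1/f = 1/d_o + 1/d_i = 1/(385) + 1/(1860) = 0.003135, so f = 319 mm.
Since f is positive, the lens is converging.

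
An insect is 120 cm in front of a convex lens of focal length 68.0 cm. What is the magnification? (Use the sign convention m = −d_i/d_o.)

1/d_i = 1/f − 1/d_o = 1/(68.00) − 1/(120) = 0.006373, so d_i = 156.9 cm.
m = −d_i/d_o = −(156.9)/(120) = -1.31.
The image is real, inverted and enlarged, on the far side of the lens.

m = -1.31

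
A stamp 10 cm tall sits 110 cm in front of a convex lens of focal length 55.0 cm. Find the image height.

1/d_i = 1/f − 1/d_o = 1/(55.00) − 1/(110) = 0.009091, so d_i = 110.0 cm.
m = −d_i/d_o = -1.000.
|h_i| = |m|·h_o = 1.000 × 10 = 10.0 cm. The image is real, inverted and same size, on the far side of the lens.

10.0 cm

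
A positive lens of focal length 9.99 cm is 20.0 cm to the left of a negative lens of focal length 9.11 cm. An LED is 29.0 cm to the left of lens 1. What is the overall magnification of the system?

Lens 1: 1/d_i1 = 1/(9.99) − 1/(29.0) = 0.06562, so d_i1 = 15.24 cm; m₁ = −d_i1/d_o1 = -0.5255.
d_o2 = 20.0 − (15.24) = 4.760 cm.
f₂ = −9.11 cm (diverging).
Lens 2: 1/d_i2 = 1/(-9.11) − 1/(4.760) = -0.3199, so d_i2 = -3.126 cm; m₂ = −d_i2/d_o2 = +0.6568.
m = m₁·m₂ = (-0.5255)(+0.6568) = -0.345.

m = -0.345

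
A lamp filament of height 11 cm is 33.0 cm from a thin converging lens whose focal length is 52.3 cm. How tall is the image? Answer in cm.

29.8 cm

1/d_i = 1/f − 1/d_o = 1/(52.30) − 1/(33.0) = -0.01118, so d_i = -89.42 cm.
m = −d_i/d_o = +2.710.
|h_i| = |m|·h_o = 2.710 × 11 = 29.8 cm. The image is virtual, upright and enlarged, on the same side as the object.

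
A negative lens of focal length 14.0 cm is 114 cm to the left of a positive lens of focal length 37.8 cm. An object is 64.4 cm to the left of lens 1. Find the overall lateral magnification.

m = -0.0770

f₁ = −14.0 cm (diverging).
Lens 1: 1/d_i1 = 1/(-14.0) − 1/(64.4) = -0.08696, so d_i1 = -11.50 cm; m₁ = −d_i1/d_o1 = +0.1786.
d_o2 = 114 − (-11.50) = 125.5 cm.
Lens 2: 1/d_i2 = 1/(37.8) − 1/(125.5) = 0.01849, so d_i2 = 54.09 cm; m₂ = −d_i2/d_o2 = -0.4310.
m = m₁·m₂ = (+0.1786)(-0.4310) = -0.0770.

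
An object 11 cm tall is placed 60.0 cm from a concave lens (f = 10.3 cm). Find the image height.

1.61 cm

For a concave lens, f = -10.3 cm.
1/d_i = 1/f − 1/d_o = 1/(-10.30) − 1/(60.0) = -0.1138, so d_i = -8.791 cm.
m = −d_i/d_o = +0.1465.
|h_i| = |m|·h_o = 0.1465 × 11 = 1.61 cm. The image is virtual, upright and reduced, on the same side as the object.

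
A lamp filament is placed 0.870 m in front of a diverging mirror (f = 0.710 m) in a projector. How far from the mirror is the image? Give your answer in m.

0.391 m

For a diverging mirror, f = -0.710 m.
Mirror equation: 1/d_i = 1/f − 1/d_o = 1/(-0.7100) − 1/(0.870) = -1.408 − 1.149 = -2.558, so d_i = -0.391 m.
The image is virtual, upright and reduced, behind the mirror.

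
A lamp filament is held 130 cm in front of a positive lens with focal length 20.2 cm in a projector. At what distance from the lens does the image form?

Thin-lens equation: 1/v = 1/f − 1/u = 1/(20.20) − 1/(130) = 0.04950 − 0.007692 = 0.04181, so v = 23.9 cm.
The image is real, inverted and reduced, on the far side of the lens.

23.9 cm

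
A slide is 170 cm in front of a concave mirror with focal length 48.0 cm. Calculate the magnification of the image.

1/d_i = 1/f − 1/d_o = 1/(48.00) − 1/(170) = 0.01495, so d_i = 66.89 cm.
m = −d_i/d_o = −(66.89)/(170) = -0.393.
The image is real, inverted and reduced, in front of the mirror.

m = -0.393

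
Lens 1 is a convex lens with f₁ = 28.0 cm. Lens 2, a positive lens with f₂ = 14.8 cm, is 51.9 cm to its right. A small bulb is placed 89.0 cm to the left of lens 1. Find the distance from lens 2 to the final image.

43.6 cm

Lens 1: 1/d_i1 = 1/f₁ − 1/d_o1 = 1/(28.0) − 1/(89.0) = 0.02448, so d_i1 = 40.85 cm.
The intermediate image is 40.85 cm to the right of lens 1, which is 51.9 − (40.85) = 11.05 cm to the left of lens 2, so d_o2 = +11.05 cm.
Lens 2: 1/d_i2 = 1/f₂ − 1/d_o2 = 1/(14.8) − 1/(11.05) = -0.02293, so d_i2 = -43.6 cm.
The final image is virtual, 43.6 cm to the left of lens 2 (overall magnification ≈ -1.8).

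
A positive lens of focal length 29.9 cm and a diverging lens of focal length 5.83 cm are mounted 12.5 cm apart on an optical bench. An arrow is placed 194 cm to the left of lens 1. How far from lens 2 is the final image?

7.83 cm

Lens 1: 1/d_i1 = 1/f₁ − 1/d_o1 = 1/(29.9) − 1/(194) = 0.02829, so d_i1 = 35.35 cm.
The intermediate image is 35.35 cm to the right of lens 1, which lies 22.85 cm to the right of lens 2 — a virtual object — so d_o2 = −22.85 cm.
Lens 2 is diverging, so f₂ = −5.83 cm.
Lens 2: 1/d_i2 = 1/f₂ − 1/d_o2 = 1/(-5.83) − 1/(-22.85) = -0.1278, so d_i2 = -7.83 cm.
The final image is virtual, 7.83 cm to the left of lens 2 (overall magnification ≈ 0.062).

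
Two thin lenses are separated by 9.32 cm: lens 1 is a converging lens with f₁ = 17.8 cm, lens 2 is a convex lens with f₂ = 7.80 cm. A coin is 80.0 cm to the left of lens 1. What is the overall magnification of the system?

Lens 1: 1/d_i1 = 1/(17.8) − 1/(80.0) = 0.04368, so d_i1 = 22.89 cm; m₁ = −d_i1/d_o1 = -0.2861.
d_o2 = 9.32 − (22.89) = -13.57 cm (virtual object).
Lens 2: 1/d_i2 = 1/(7.80) − 1/(-13.57) = 0.2019, so d_i2 = 4.953 cm; m₂ = −d_i2/d_o2 = +0.3650.
m = m₁·m₂ = (-0.2861)(+0.3650) = -0.104.

m = -0.104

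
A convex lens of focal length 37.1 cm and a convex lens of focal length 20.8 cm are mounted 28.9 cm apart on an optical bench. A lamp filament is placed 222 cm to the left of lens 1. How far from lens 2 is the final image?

Lens 1: 1/d_i1 = 1/f₁ − 1/d_o1 = 1/(37.1) − 1/(222) = 0.02245, so d_i1 = 44.54 cm.
The intermediate image is 44.54 cm to the right of lens 1, which lies 15.64 cm to the right of lens 2 — a virtual object — so d_o2 = −15.64 cm.
Lens 2: 1/d_i2 = 1/f₂ − 1/d_o2 = 1/(20.8) − 1/(-15.64) = 0.1120, so d_i2 = 8.93 cm.
The final image is real, 8.93 cm to the right of lens 2 (overall magnification ≈ -0.11).

8.93 cm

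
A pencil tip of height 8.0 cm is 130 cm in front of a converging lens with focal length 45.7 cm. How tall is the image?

1/d_i = 1/f − 1/d_o = 1/(45.70) − 1/(130) = 0.01419, so d_i = 70.47 cm.
m = −d_i/d_o = -0.5421.
|h_i| = |m|·h_o = 0.5421 × 8.0 = 4.34 cm. The image is real, inverted and reduced, on the far side of the lens.

4.34 cm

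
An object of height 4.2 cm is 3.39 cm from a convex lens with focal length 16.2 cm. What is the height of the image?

1/d_i = 1/f − 1/d_o = 1/(16.20) − 1/(3.39) = -0.2333, so d_i = -4.287 cm.
m = −d_i/d_o = +1.265.
|h_i| = |m|·h_o = 1.265 × 4.2 = 5.31 cm. The image is virtual, upright and enlarged, on the same side as the object.

5.31 cm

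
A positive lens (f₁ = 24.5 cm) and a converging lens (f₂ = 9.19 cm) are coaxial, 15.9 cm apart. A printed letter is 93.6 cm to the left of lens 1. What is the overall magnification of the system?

m = -0.123

Lens 1: 1/d_i1 = 1/(24.5) − 1/(93.6) = 0.03013, so d_i1 = 33.19 cm; m₁ = −d_i1/d_o1 = -0.3546.
d_o2 = 15.9 − (33.19) = -17.29 cm (virtual object).
Lens 2: 1/d_i2 = 1/(9.19) − 1/(-17.29) = 0.1667, so d_i2 = 6.001 cm; m₂ = −d_i2/d_o2 = +0.3471.
m = m₁·m₂ = (-0.3546)(+0.3471) = -0.123.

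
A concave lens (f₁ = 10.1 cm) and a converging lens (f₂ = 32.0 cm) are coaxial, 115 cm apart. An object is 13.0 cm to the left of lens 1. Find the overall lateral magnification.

m = -0.158

f₁ = −10.1 cm (diverging).
Lens 1: 1/d_i1 = 1/(-10.1) − 1/(13.0) = -0.1759, so d_i1 = -5.684 cm; m₁ = −d_i1/d_o1 = +0.4372.
d_o2 = 115 − (-5.684) = 120.7 cm.
Lens 2: 1/d_i2 = 1/(32.0) − 1/(120.7) = 0.02296, so d_i2 = 43.54 cm; m₂ = −d_i2/d_o2 = -0.3608.
m = m₁·m₂ = (+0.4372)(-0.3608) = -0.158.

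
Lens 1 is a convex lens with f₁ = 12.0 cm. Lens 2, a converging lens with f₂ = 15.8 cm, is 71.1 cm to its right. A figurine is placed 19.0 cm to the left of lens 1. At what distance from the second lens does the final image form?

26.8 cm

Lens 1: 1/d_i1 = 1/f₁ − 1/d_o1 = 1/(12.0) − 1/(19.0) = 0.03070, so d_i1 = 32.57 cm.
The intermediate image is 32.57 cm to the right of lens 1, which is 71.1 − (32.57) = 38.53 cm to the left of lens 2, so d_o2 = +38.53 cm.
Lens 2: 1/d_i2 = 1/f₂ − 1/d_o2 = 1/(15.8) − 1/(38.53) = 0.03734, so d_i2 = 26.8 cm.
The final image is real, 26.8 cm to the right of lens 2 (overall magnification ≈ 1.2).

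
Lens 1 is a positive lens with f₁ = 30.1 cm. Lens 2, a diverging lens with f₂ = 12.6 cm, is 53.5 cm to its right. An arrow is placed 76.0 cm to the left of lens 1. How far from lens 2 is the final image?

2.84 cm

Lens 1: 1/d_i1 = 1/f₁ − 1/d_o1 = 1/(30.1) − 1/(76.0) = 0.02006, so d_i1 = 49.84 cm.
The intermediate image is 49.84 cm to the right of lens 1, which is 53.5 − (49.84) = 3.660 cm to the left of lens 2, so d_o2 = +3.660 cm.
Lens 2 is diverging, so f₂ = −12.6 cm.
Lens 2: 1/d_i2 = 1/f₂ − 1/d_o2 = 1/(-12.6) − 1/(3.660) = -0.3526, so d_i2 = -2.84 cm.
The final image is virtual, 2.84 cm to the left of lens 2 (overall magnification ≈ -0.51).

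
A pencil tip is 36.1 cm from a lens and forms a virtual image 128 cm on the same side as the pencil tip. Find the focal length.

f = 50.3 cm (converging)

Virtual image ⇒ d_i = −128 cm.
1/f = 1/d_o + 1/d_i = 1/(36.1) + 1/(-128) = 0.01989, so f = 50.3 cm.
Since f is positive, the lens is converging.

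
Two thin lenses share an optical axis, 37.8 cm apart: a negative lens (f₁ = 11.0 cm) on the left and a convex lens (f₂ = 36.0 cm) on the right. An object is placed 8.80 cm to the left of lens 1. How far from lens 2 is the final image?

Lens 1 is diverging, so f₁ = −11.0 cm.
Lens 1: 1/d_i1 = 1/f₁ − 1/d_o1 = 1/(-11.0) − 1/(8.80) = -0.2045, so d_i1 = -4.889 cm.
The intermediate image is 4.889 cm to the left of lens 1 (virtual), which is 37.8 − (-4.889) = 42.69 cm to the left of lens 2, so d_o2 = +42.69 cm.
Lens 2: 1/d_i2 = 1/f₂ − 1/d_o2 = 1/(36.0) − 1/(42.69) = 0.004353, so d_i2 = 230 cm.
The final image is real, 230 cm to the right of lens 2 (overall magnification ≈ -3.0).

230 cm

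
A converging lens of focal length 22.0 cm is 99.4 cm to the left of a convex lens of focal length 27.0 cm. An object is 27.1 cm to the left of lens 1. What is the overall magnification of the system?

m = -2.62

Lens 1: 1/d_i1 = 1/(22.0) − 1/(27.1) = 0.008554, so d_i1 = 116.9 cm; m₁ = −d_i1/d_o1 = -4.314.
d_o2 = 99.4 − (116.9) = -17.50 cm (virtual object).
Lens 2: 1/d_i2 = 1/(27.0) − 1/(-17.50) = 0.09418, so d_i2 = 10.62 cm; m₂ = −d_i2/d_o2 = +0.6067.
m = m₁·m₂ = (-4.314)(+0.6067) = -2.62.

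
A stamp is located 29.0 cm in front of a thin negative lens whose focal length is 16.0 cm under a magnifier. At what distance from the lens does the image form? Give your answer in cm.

10.3 cm

For a negative lens, f = -16.0 cm.
Lens equation: 1/d_i = 1/f − 1/d_o = 1/(-16.00) − 1/(29.0) = -0.06250 − 0.03448 = -0.09698, so d_i = -10.3 cm.
The image is virtual, upright and reduced, on the same side as the object.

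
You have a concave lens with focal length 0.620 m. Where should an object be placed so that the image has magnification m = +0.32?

For a concave lens, f = -0.620 m.
m = −d_i/d_o ⇒ d_i = −m·d_o.
1/f = 1/d_o + 1/d_i = 1/d_o − 1/(m·d_o) = (1 − 1/m)/d_o, so d_o = f(1 − 1/m) = (-0.6200)(1 − 1/(+0.32)) = 1.32 m.

1.32 m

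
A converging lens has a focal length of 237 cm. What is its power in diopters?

f = 237 cm = 2.37 m.
P = 1/f = 1/(2.37 m) = +0.422 D.

P = +0.422 D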